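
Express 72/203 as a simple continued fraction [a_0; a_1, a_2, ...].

[0; 2, 1, 4, 1, 1, 6]

Run the Euclidean algorithm on 72 and 203; the successive quotients are the partial quotients a_0, a_1, ... (each step inverts the fractional part left over by the previous one):
  72 = 0*203 + 72, so a_0 = 0.
  203 = 2*72 + 59, so a_1 = 2.
  72 = 1*59 + 13, so a_2 = 1.
  59 = 4*13 + 7, so a_3 = 4.
  13 = 1*7 + 6, so a_4 = 1.
  7 = 1*6 + 1, so a_5 = 1.
  6 = 6*1 + 0, so a_6 = 6.
The remainder reaches 0 after 7 divisions, so the expansion has 7 partial quotients, read off in order.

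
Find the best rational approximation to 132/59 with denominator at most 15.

Expand x = 132/59 as a continued fraction with the Euclidean algorithm:
  132 = 2*59 + 14, so a_0 = 2.
  59 = 4*14 + 3, so a_1 = 4.
  14 = 4*3 + 2, so a_2 = 4.
  3 = 1*2 + 1, so a_3 = 1.
  2 = 2*1 + 0, so a_4 = 2.
so x = [2; 4, 4, 1, 2].
Convergents (p_i = a_i*p_{i-1} + p_{i-2}, q_i = a_i*q_{i-1} + q_{i-2} with p_{-2}=0, p_{-1}=1, q_{-2}=1, q_{-1}=0), until the denominator exceeds 15:
  i=0: a_0=2, p_0 = 2*1 + 0 = 2, q_0 = 2*0 + 1 = 1.
  i=1: a_1=4, p_1 = 4*2 + 1 = 9, q_1 = 4*1 + 0 = 4.
  i=2: a_2=4, p_2 = 4*9 + 2 = 38, q_2 = 4*4 + 1 = 17.
q_2 = 17 > 15, so the last convergent with denominator <= 15 is p_1/q_1 = 9/4.
The closest fraction with denominator <= 15 is either p_1/q_1 or the intermediate fraction (k*p_1 + p_0)/(k*q_1 + q_0) with the largest k >= 1 whose denominator stays <= 15; these approach x as k grows, and every other convergent or intermediate fraction in range is farther away.
Largest k: floor((15 - q_0)/q_1) = floor((15 - 1)/4) = 3.
That gives (3*9 + 2)/(3*4 + 1) = 29/13.
Compare the errors: |x - 9/4| = |132*4 - 9*59|/(59*4) = 3/236, and |x - 29/13| = |132*13 - 29*59|/(59*13) = 5/767.
Cross-multiplying, 5*236 = 1180 < 2301 = 3*767, so 5/767 is smaller: the intermediate fraction 29/13 is closer to x than 9/4.

29/13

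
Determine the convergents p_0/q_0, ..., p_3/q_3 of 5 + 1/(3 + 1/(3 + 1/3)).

Using the convergent recurrence p_i = a_i*p_{i-1} + p_{i-2}, q_i = a_i*q_{i-1} + q_{i-2} with p_{-2}=0, p_{-1}=1, q_{-2}=1, q_{-1}=0:
  i=0: a_0=5, p_0 = 5*1 + 0 = 5, q_0 = 5*0 + 1 = 1.
  i=1: a_1=3, p_1 = 3*5 + 1 = 16, q_1 = 3*1 + 0 = 3.
  i=2: a_2=3, p_2 = 3*16 + 5 = 53, q_2 = 3*3 + 1 = 10.
  i=3: a_3=3, p_3 = 3*53 + 16 = 175, q_3 = 3*10 + 3 = 33.

5/1, 16/3, 53/10, 175/33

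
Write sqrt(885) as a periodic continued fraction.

[29; (1, 2, 1, 58)]

Write x_i = (sqrt(885) + m_i)/d_i with (m_0, d_0) = (0, 1). a_0 = floor(sqrt(885)) = 29, since 29^2 = 841 <= 885 < 900 = 30^2.
Iterate m_{i+1} = d_i*a_i - m_i, d_{i+1} = (885 - m_{i+1}^2)/d_i, a_{i+1} = floor((a_0 + m_{i+1})/d_{i+1}):
  m_1 = 1*29 - 0 = 29, d_1 = (885 - 29^2)/1 = 44/1 = 44, a_1 = floor((29 + 29)/44) = 1.
  m_2 = 44*1 - 29 = 15, d_2 = (885 - 15^2)/44 = 660/44 = 15, a_2 = floor((29 + 15)/15) = 2.
  m_3 = 15*2 - 15 = 15, d_3 = (885 - 15^2)/15 = 660/15 = 44, a_3 = floor((29 + 15)/44) = 1.
  m_4 = 44*1 - 15 = 29, d_4 = (885 - 29^2)/44 = 44/44 = 1, a_4 = floor((29 + 29)/1) = 58.
  m_5 = 1*58 - 29 = 29, d_5 = (885 - 29^2)/1 = 44/1 = 44: (m_5, d_5) = (m_1, d_1) = (29, 44), so from here the quotients repeat a_1, ..., a_4; the period length is 4.
Hence the expansion of sqrt(885) is a_0 = 29 followed by the repeating block 1, 2, 1, 58 (period 4).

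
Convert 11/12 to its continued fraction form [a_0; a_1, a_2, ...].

Run the Euclidean algorithm on 11 and 12; the successive quotients are the partial quotients a_0, a_1, ... (each step inverts the fractional part left over by the previous one):
  11 = 0*12 + 11, so a_0 = 0.
  12 = 1*11 + 1, so a_1 = 1.
  11 = 11*1 + 0, so a_2 = 11.
The remainder reaches 0 after 3 divisions, so the expansion has 3 partial quotients, read off in order.

[0; 1, 11]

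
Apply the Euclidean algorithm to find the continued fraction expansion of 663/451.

[1; 2, 7, 1, 5, 1, 3]

Run the Euclidean algorithm on 663 and 451; the successive quotients are the partial quotients a_0, a_1, ... (each step inverts the fractional part left over by the previous one):
  663 = 1*451 + 212, so a_0 = 1.
  451 = 2*212 + 27, so a_1 = 2.
  212 = 7*27 + 23, so a_2 = 7.
  27 = 1*23 + 4, so a_3 = 1.
  23 = 5*4 + 3, so a_4 = 5.
  4 = 1*3 + 1, so a_5 = 1.
  3 = 3*1 + 0, so a_6 = 3.
The remainder reaches 0 after 7 divisions, so the expansion has 7 partial quotients, read off in order.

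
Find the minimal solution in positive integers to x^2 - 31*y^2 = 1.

First expand sqrt(31) as a continued fraction. With x_i = (sqrt(31) + m_i)/d_i and (m_0, d_0) = (0, 1): a_0 = floor(sqrt(31)) = 5, since 5^2 = 25 <= 31 < 36 = 6^2.
Iterate m_{i+1} = d_i*a_i - m_i, d_{i+1} = (31 - m_{i+1}^2)/d_i, a_{i+1} = floor((a_0 + m_{i+1})/d_{i+1}):
  m_1 = 1*5 - 0 = 5, d_1 = (31 - 5^2)/1 = 6/1 = 6, a_1 = floor((5 + 5)/6) = 1.
  m_2 = 6*1 - 5 = 1, d_2 = (31 - 1^2)/6 = 30/6 = 5, a_2 = floor((5 + 1)/5) = 1.
  m_3 = 5*1 - 1 = 4, d_3 = (31 - 4^2)/5 = 15/5 = 3, a_3 = floor((5 + 4)/3) = 3.
  m_4 = 3*3 - 4 = 5, d_4 = (31 - 5^2)/3 = 6/3 = 2, a_4 = floor((5 + 5)/2) = 5.
  m_5 = 2*5 - 5 = 5, d_5 = (31 - 5^2)/2 = 6/2 = 3, a_5 = floor((5 + 5)/3) = 3.
  m_6 = 3*3 - 5 = 4, d_6 = (31 - 4^2)/3 = 15/3 = 5, a_6 = floor((5 + 4)/5) = 1.
  m_7 = 5*1 - 4 = 1, d_7 = (31 - 1^2)/5 = 30/5 = 6, a_7 = floor((5 + 1)/6) = 1.
  m_8 = 6*1 - 1 = 5, d_8 = (31 - 5^2)/6 = 6/6 = 1, a_8 = floor((5 + 5)/1) = 10.
  m_9 = 1*10 - 5 = 5, d_9 = (31 - 5^2)/1 = 6/1 = 6: (m_9, d_9) = (m_1, d_1) = (5, 6), so from here the quotients repeat a_1, ..., a_8; the period length is 8.
So sqrt(31) = [5; (1, 1, 3, 5, 3, 1, 1, 10)] with period length k = 8.
k is even, so the fundamental solution of x^2 - 31y^2 = 1 is (p_{k-1}, q_{k-1}) = (p_7, q_7); compute convergents through index 7.
Convergents (p_i = a_i*p_{i-1} + p_{i-2}, q_i = a_i*q_{i-1} + q_{i-2} with p_{-2}=0, p_{-1}=1, q_{-2}=1, q_{-1}=0):
  i=0: a_0=5, p_0 = 5*1 + 0 = 5, q_0 = 5*0 + 1 = 1.
  i=1: a_1=1, p_1 = 1*5 + 1 = 6, q_1 = 1*1 + 0 = 1.
  i=2: a_2=1, p_2 = 1*6 + 5 = 11, q_2 = 1*1 + 1 = 2.
  i=3: a_3=3, p_3 = 3*11 + 6 = 39, q_3 = 3*2 + 1 = 7.
  i=4: a_4=5, p_4 = 5*39 + 11 = 206, q_4 = 5*7 + 2 = 37.
  i=5: a_5=3, p_5 = 3*206 + 39 = 657, q_5 = 3*37 + 7 = 118.
  i=6: a_6=1, p_6 = 1*657 + 206 = 863, q_6 = 1*118 + 37 = 155.
  i=7: a_7=1, p_7 = 1*863 + 657 = 1520, q_7 = 1*155 + 118 = 273.
Check: 1520^2 - 31*273^2 = 2310400 - 2310399 = 1, so (x, y) = (1520, 273) solves the equation, and by the theorem it is the least positive solution.

(x, y) = (1520, 273)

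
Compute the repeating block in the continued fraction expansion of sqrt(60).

Write x_i = (sqrt(60) + m_i)/d_i with (m_0, d_0) = (0, 1). a_0 = floor(sqrt(60)) = 7, since 7^2 = 49 <= 60 < 64 = 8^2.
Iterate m_{i+1} = d_i*a_i - m_i, d_{i+1} = (60 - m_{i+1}^2)/d_i, a_{i+1} = floor((a_0 + m_{i+1})/d_{i+1}):
  m_1 = 1*7 - 0 = 7, d_1 = (60 - 7^2)/1 = 11/1 = 11, a_1 = floor((7 + 7)/11) = 1.
  m_2 = 11*1 - 7 = 4, d_2 = (60 - 4^2)/11 = 44/11 = 4, a_2 = floor((7 + 4)/4) = 2.
  m_3 = 4*2 - 4 = 4, d_3 = (60 - 4^2)/4 = 44/4 = 11, a_3 = floor((7 + 4)/11) = 1.
  m_4 = 11*1 - 4 = 7, d_4 = (60 - 7^2)/11 = 11/11 = 1, a_4 = floor((7 + 7)/1) = 14.
  m_5 = 1*14 - 7 = 7, d_5 = (60 - 7^2)/1 = 11/1 = 11: (m_5, d_5) = (m_1, d_1) = (7, 11), so from here the quotients repeat a_1, ..., a_4; the period length is 4.
Hence the expansion of sqrt(60) is a_0 = 7 followed by the repeating block 1, 2, 1, 14 (period 4).

[7; (1, 2, 1, 14)]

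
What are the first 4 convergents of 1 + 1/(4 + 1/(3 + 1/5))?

Using the convergent recurrence p_i = a_i*p_{i-1} + p_{i-2}, q_i = a_i*q_{i-1} + q_{i-2} with p_{-2}=0, p_{-1}=1, q_{-2}=1, q_{-1}=0:
  i=0: a_0=1, p_0 = 1*1 + 0 = 1, q_0 = 1*0 + 1 = 1.
  i=1: a_1=4, p_1 = 4*1 + 1 = 5, q_1 = 4*1 + 0 = 4.
  i=2: a_2=3, p_2 = 3*5 + 1 = 16, q_2 = 3*4 + 1 = 13.
  i=3: a_3=5, p_3 = 5*16 + 5 = 85, q_3 = 5*13 + 4 = 69.

1/1, 5/4, 16/13, 85/69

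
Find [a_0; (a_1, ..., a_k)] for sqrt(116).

Write x_i = (sqrt(116) + m_i)/d_i with (m_0, d_0) = (0, 1). a_0 = floor(sqrt(116)) = 10, since 10^2 = 100 <= 116 < 121 = 11^2.
Iterate m_{i+1} = d_i*a_i - m_i, d_{i+1} = (116 - m_{i+1}^2)/d_i, a_{i+1} = floor((a_0 + m_{i+1})/d_{i+1}):
  m_1 = 1*10 - 0 = 10, d_1 = (116 - 10^2)/1 = 16/1 = 16, a_1 = floor((10 + 10)/16) = 1.
  m_2 = 16*1 - 10 = 6, d_2 = (116 - 6^2)/16 = 80/16 = 5, a_2 = floor((10 + 6)/5) = 3.
  m_3 = 5*3 - 6 = 9, d_3 = (116 - 9^2)/5 = 35/5 = 7, a_3 = floor((10 + 9)/7) = 2.
  m_4 = 7*2 - 9 = 5, d_4 = (116 - 5^2)/7 = 91/7 = 13, a_4 = floor((10 + 5)/13) = 1.
  m_5 = 13*1 - 5 = 8, d_5 = (116 - 8^2)/13 = 52/13 = 4, a_5 = floor((10 + 8)/4) = 4.
  m_6 = 4*4 - 8 = 8, d_6 = (116 - 8^2)/4 = 52/4 = 13, a_6 = floor((10 + 8)/13) = 1.
  m_7 = 13*1 - 8 = 5, d_7 = (116 - 5^2)/13 = 91/13 = 7, a_7 = floor((10 + 5)/7) = 2.
  m_8 = 7*2 - 5 = 9, d_8 = (116 - 9^2)/7 = 35/7 = 5, a_8 = floor((10 + 9)/5) = 3.
  m_9 = 5*3 - 9 = 6, d_9 = (116 - 6^2)/5 = 80/5 = 16, a_9 = floor((10 + 6)/16) = 1.
  m_10 = 16*1 - 6 = 10, d_10 = (116 - 10^2)/16 = 16/16 = 1, a_10 = floor((10 + 10)/1) = 20.
  m_11 = 1*20 - 10 = 10, d_11 = (116 - 10^2)/1 = 16/1 = 16: (m_11, d_11) = (m_1, d_1) = (10, 16), so from here the quotients repeat a_1, ..., a_10; the period length is 10.
Hence the expansion of sqrt(116) is a_0 = 10 followed by the repeating block 1, 3, 2, 1, 4, 1, 2, 3, 1, 20 (period 10).

[10; (1, 3, 2, 1, 4, 1, 2, 3, 1, 20)]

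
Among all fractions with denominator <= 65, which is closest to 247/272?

59/65

Expand x = 247/272 as a continued fraction with the Euclidean algorithm:
  247 = 0*272 + 247, so a_0 = 0.
  272 = 1*247 + 25, so a_1 = 1.
  247 = 9*25 + 22, so a_2 = 9.
  25 = 1*22 + 3, so a_3 = 1.
  22 = 7*3 + 1, so a_4 = 7.
  3 = 3*1 + 0, so a_5 = 3.
so x = [0; 1, 9, 1, 7, 3].
Convergents (p_i = a_i*p_{i-1} + p_{i-2}, q_i = a_i*q_{i-1} + q_{i-2} with p_{-2}=0, p_{-1}=1, q_{-2}=1, q_{-1}=0), until the denominator exceeds 65:
  i=0: a_0=0, p_0 = 0*1 + 0 = 0, q_0 = 0*0 + 1 = 1.
  i=1: a_1=1, p_1 = 1*0 + 1 = 1, q_1 = 1*1 + 0 = 1.
  i=2: a_2=9, p_2 = 9*1 + 0 = 9, q_2 = 9*1 + 1 = 10.
  i=3: a_3=1, p_3 = 1*9 + 1 = 10, q_3 = 1*10 + 1 = 11.
  i=4: a_4=7, p_4 = 7*10 + 9 = 79, q_4 = 7*11 + 10 = 87.
q_4 = 87 > 65, so the last convergent with denominator <= 65 is p_3/q_3 = 10/11.
The closest fraction with denominator <= 65 is either p_3/q_3 or the intermediate fraction (k*p_3 + p_2)/(k*q_3 + q_2) with the largest k >= 1 whose denominator stays <= 65; these approach x as k grows, and every other convergent or intermediate fraction in range is farther away.
Largest k: floor((65 - q_2)/q_3) = floor((65 - 10)/11) = 5.
That gives (5*10 + 9)/(5*11 + 10) = 59/65.
Compare the errors: |x - 10/11| = |247*11 - 10*272|/(272*11) = 3/2992, and |x - 59/65| = |247*65 - 59*272|/(272*65) = 7/17680.
Cross-multiplying, 7*2992 = 20944 < 53040 = 3*17680, so 7/17680 is smaller: the intermediate fraction 59/65 is closer to x than 10/11.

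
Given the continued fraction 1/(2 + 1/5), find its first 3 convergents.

Using the convergent recurrence p_i = a_i*p_{i-1} + p_{i-2}, q_i = a_i*q_{i-1} + q_{i-2} with p_{-2}=0, p_{-1}=1, q_{-2}=1, q_{-1}=0:
  i=0: a_0=0, p_0 = 0*1 + 0 = 0, q_0 = 0*0 + 1 = 1.
  i=1: a_1=2, p_1 = 2*0 + 1 = 1, q_1 = 2*1 + 0 = 2.
  i=2: a_2=5, p_2 = 5*1 + 0 = 5, q_2 = 5*2 + 1 = 11.

0/1, 1/2, 5/11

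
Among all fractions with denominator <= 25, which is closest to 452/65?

Expand x = 452/65 as a continued fraction with the Euclidean algorithm:
  452 = 6*65 + 62, so a_0 = 6.
  65 = 1*62 + 3, so a_1 = 1.
  62 = 20*3 + 2, so a_2 = 20.
  3 = 1*2 + 1, so a_3 = 1.
  2 = 2*1 + 0, so a_4 = 2.
so x = [6; 1, 20, 1, 2].
Convergents (p_i = a_i*p_{i-1} + p_{i-2}, q_i = a_i*q_{i-1} + q_{i-2} with p_{-2}=0, p_{-1}=1, q_{-2}=1, q_{-1}=0), until the denominator exceeds 25:
  i=0: a_0=6, p_0 = 6*1 + 0 = 6, q_0 = 6*0 + 1 = 1.
  i=1: a_1=1, p_1 = 1*6 + 1 = 7, q_1 = 1*1 + 0 = 1.
  i=2: a_2=20, p_2 = 20*7 + 6 = 146, q_2 = 20*1 + 1 = 21.
  i=3: a_3=1, p_3 = 1*146 + 7 = 153, q_3 = 1*21 + 1 = 22.
  i=4: a_4=2, p_4 = 2*153 + 146 = 452, q_4 = 2*22 + 21 = 65.
q_4 = 65 > 25, so the last convergent with denominator <= 25 is p_3/q_3 = 153/22.
The closest fraction with denominator <= 25 is either p_3/q_3 or the intermediate fraction (k*p_3 + p_2)/(k*q_3 + q_2) with the largest k >= 1 whose denominator stays <= 25; these approach x as k grows, and every other convergent or intermediate fraction in range is farther away.
Largest k: floor((25 - q_2)/q_3) = floor((25 - 21)/22) = 0.
Since k = 0, no intermediate fraction beyond p_3/q_3 has denominator <= 25, so the convergent 153/22 is the closest (its error is |452*22 - 153*65|/(65*22) = 1/1430).

153/22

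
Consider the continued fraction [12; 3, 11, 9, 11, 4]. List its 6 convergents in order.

Using the convergent recurrence p_i = a_i*p_{i-1} + p_{i-2}, q_i = a_i*q_{i-1} + q_{i-2} with p_{-2}=0, p_{-1}=1, q_{-2}=1, q_{-1}=0:
  i=0: a_0=12, p_0 = 12*1 + 0 = 12, q_0 = 12*0 + 1 = 1.
  i=1: a_1=3, p_1 = 3*12 + 1 = 37, q_1 = 3*1 + 0 = 3.
  i=2: a_2=11, p_2 = 11*37 + 12 = 419, q_2 = 11*3 + 1 = 34.
  i=3: a_3=9, p_3 = 9*419 + 37 = 3808, q_3 = 9*34 + 3 = 309.
  i=4: a_4=11, p_4 = 11*3808 + 419 = 42307, q_4 = 11*309 + 34 = 3433.
  i=5: a_5=4, p_5 = 4*42307 + 3808 = 173036, q_5 = 4*3433 + 309 = 14041.

12/1, 37/3, 419/34, 3808/309, 42307/3433, 173036/14041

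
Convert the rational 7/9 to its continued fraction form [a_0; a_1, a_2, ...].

[0; 1, 3, 2]

Run the Euclidean algorithm on 7 and 9; the successive quotients are the partial quotients a_0, a_1, ... (each step inverts the fractional part left over by the previous one):
  7 = 0*9 + 7, so a_0 = 0.
  9 = 1*7 + 2, so a_1 = 1.
  7 = 3*2 + 1, so a_2 = 3.
  2 = 2*1 + 0, so a_3 = 2.
The remainder reaches 0 after 4 divisions, so the expansion has 4 partial quotients, read off in order.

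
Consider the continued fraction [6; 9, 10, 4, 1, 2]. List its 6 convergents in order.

6/1, 55/9, 556/91, 2279/373, 2835/464, 7949/1301

Using the convergent recurrence p_i = a_i*p_{i-1} + p_{i-2}, q_i = a_i*q_{i-1} + q_{i-2} with p_{-2}=0, p_{-1}=1, q_{-2}=1, q_{-1}=0:
  i=0: a_0=6, p_0 = 6*1 + 0 = 6, q_0 = 6*0 + 1 = 1.
  i=1: a_1=9, p_1 = 9*6 + 1 = 55, q_1 = 9*1 + 0 = 9.
  i=2: a_2=10, p_2 = 10*55 + 6 = 556, q_2 = 10*9 + 1 = 91.
  i=3: a_3=4, p_3 = 4*556 + 55 = 2279, q_3 = 4*91 + 9 = 373.
  i=4: a_4=1, p_4 = 1*2279 + 556 = 2835, q_4 = 1*373 + 91 = 464.
  i=5: a_5=2, p_5 = 2*2835 + 2279 = 7949, q_5 = 2*464 + 373 = 1301.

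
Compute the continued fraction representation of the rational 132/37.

Run the Euclidean algorithm on 132 and 37; the successive quotients are the partial quotients a_0, a_1, ... (each step inverts the fractional part left over by the previous one):
  132 = 3*37 + 21, so a_0 = 3.
  37 = 1*21 + 16, so a_1 = 1.
  21 = 1*16 + 5, so a_2 = 1.
  16 = 3*5 + 1, so a_3 = 3.
  5 = 5*1 + 0, so a_4 = 5.
The remainder reaches 0 after 5 divisions, so the expansion has 5 partial quotients, read off in order.

[3; 1, 1, 3, 5]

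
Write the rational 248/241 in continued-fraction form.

Run the Euclidean algorithm on 248 and 241; the successive quotients are the partial quotients a_0, a_1, ... (each step inverts the fractional part left over by the previous one):
  248 = 1*241 + 7, so a_0 = 1.
  241 = 34*7 + 3, so a_1 = 34.
  7 = 2*3 + 1, so a_2 = 2.
  3 = 3*1 + 0, so a_3 = 3.
The remainder reaches 0 after 4 divisions, so the expansion has 4 partial quotients, read off in order.

[1; 34, 2, 3]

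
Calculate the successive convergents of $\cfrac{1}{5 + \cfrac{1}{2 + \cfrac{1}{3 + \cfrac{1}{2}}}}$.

0/1, 1/5, 2/11, 7/38, 16/87

Using the convergent recurrence p_i = a_i*p_{i-1} + p_{i-2}, q_i = a_i*q_{i-1} + q_{i-2} with p_{-2}=0, p_{-1}=1, q_{-2}=1, q_{-1}=0:
  i=0: a_0=0, p_0 = 0*1 + 0 = 0, q_0 = 0*0 + 1 = 1.
  i=1: a_1=5, p_1 = 5*0 + 1 = 1, q_1 = 5*1 + 0 = 5.
  i=2: a_2=2, p_2 = 2*1 + 0 = 2, q_2 = 2*5 + 1 = 11.
  i=3: a_3=3, p_3 = 3*2 + 1 = 7, q_3 = 3*11 + 5 = 38.
  i=4: a_4=2, p_4 = 2*7 + 2 = 16, q_4 = 2*38 + 11 = 87.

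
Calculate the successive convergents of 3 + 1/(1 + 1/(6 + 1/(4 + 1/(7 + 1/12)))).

3/1, 4/1, 27/7, 112/29, 811/210, 9844/2549

Using the convergent recurrence p_i = a_i*p_{i-1} + p_{i-2}, q_i = a_i*q_{i-1} + q_{i-2} with p_{-2}=0, p_{-1}=1, q_{-2}=1, q_{-1}=0:
  i=0: a_0=3, p_0 = 3*1 + 0 = 3, q_0 = 3*0 + 1 = 1.
  i=1: a_1=1, p_1 = 1*3 + 1 = 4, q_1 = 1*1 + 0 = 1.
  i=2: a_2=6, p_2 = 6*4 + 3 = 27, q_2 = 6*1 + 1 = 7.
  i=3: a_3=4, p_3 = 4*27 + 4 = 112, q_3 = 4*7 + 1 = 29.
  i=4: a_4=7, p_4 = 7*112 + 27 = 811, q_4 = 7*29 + 7 = 210.
  i=5: a_5=12, p_5 = 12*811 + 112 = 9844, q_5 = 12*210 + 29 = 2549.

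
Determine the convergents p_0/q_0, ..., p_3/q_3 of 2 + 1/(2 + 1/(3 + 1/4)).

2/1, 5/2, 17/7, 73/30

Using the convergent recurrence p_i = a_i*p_{i-1} + p_{i-2}, q_i = a_i*q_{i-1} + q_{i-2} with p_{-2}=0, p_{-1}=1, q_{-2}=1, q_{-1}=0:
  i=0: a_0=2, p_0 = 2*1 + 0 = 2, q_0 = 2*0 + 1 = 1.
  i=1: a_1=2, p_1 = 2*2 + 1 = 5, q_1 = 2*1 + 0 = 2.
  i=2: a_2=3, p_2 = 3*5 + 2 = 17, q_2 = 3*2 + 1 = 7.
  i=3: a_3=4, p_3 = 4*17 + 5 = 73, q_3 = 4*7 + 2 = 30.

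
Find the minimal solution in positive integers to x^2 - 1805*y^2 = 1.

First expand sqrt(1805) as a continued fraction. With x_i = (sqrt(1805) + m_i)/d_i and (m_0, d_0) = (0, 1): a_0 = floor(sqrt(1805)) = 42, since 42^2 = 1764 <= 1805 < 1849 = 43^2.
Iterate m_{i+1} = d_i*a_i - m_i, d_{i+1} = (1805 - m_{i+1}^2)/d_i, a_{i+1} = floor((a_0 + m_{i+1})/d_{i+1}):
  m_1 = 1*42 - 0 = 42, d_1 = (1805 - 42^2)/1 = 41/1 = 41, a_1 = floor((42 + 42)/41) = 2.
  m_2 = 41*2 - 42 = 40, d_2 = (1805 - 40^2)/41 = 205/41 = 5, a_2 = floor((42 + 40)/5) = 16.
  m_3 = 5*16 - 40 = 40, d_3 = (1805 - 40^2)/5 = 205/5 = 41, a_3 = floor((42 + 40)/41) = 2.
  m_4 = 41*2 - 40 = 42, d_4 = (1805 - 42^2)/41 = 41/41 = 1, a_4 = floor((42 + 42)/1) = 84.
  m_5 = 1*84 - 42 = 42, d_5 = (1805 - 42^2)/1 = 41/1 = 41: (m_5, d_5) = (m_1, d_1) = (42, 41), so from here the quotients repeat a_1, ..., a_4; the period length is 4.
So sqrt(1805) = [42; (2, 16, 2, 84)] with period length k = 4.
k is even, so the fundamental solution of x^2 - 1805y^2 = 1 is (p_{k-1}, q_{k-1}) = (p_3, q_3); compute convergents through index 3.
Convergents (p_i = a_i*p_{i-1} + p_{i-2}, q_i = a_i*q_{i-1} + q_{i-2} with p_{-2}=0, p_{-1}=1, q_{-2}=1, q_{-1}=0):
  i=0: a_0=42, p_0 = 42*1 + 0 = 42, q_0 = 42*0 + 1 = 1.
  i=1: a_1=2, p_1 = 2*42 + 1 = 85, q_1 = 2*1 + 0 = 2.
  i=2: a_2=16, p_2 = 16*85 + 42 = 1402, q_2 = 16*2 + 1 = 33.
  i=3: a_3=2, p_3 = 2*1402 + 85 = 2889, q_3 = 2*33 + 2 = 68.
Check: 2889^2 - 1805*68^2 = 8346321 - 8346320 = 1, so (x, y) = (2889, 68) solves the equation, and by the theorem it is the least positive solution.

(x, y) = (2889, 68)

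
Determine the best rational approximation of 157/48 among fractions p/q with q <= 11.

Expand x = 157/48 as a continued fraction with the Euclidean algorithm:
  157 = 3*48 + 13, so a_0 = 3.
  48 = 3*13 + 9, so a_1 = 3.
  13 = 1*9 + 4, so a_2 = 1.
  9 = 2*4 + 1, so a_3 = 2.
  4 = 4*1 + 0, so a_4 = 4.
so x = [3; 3, 1, 2, 4].
Convergents (p_i = a_i*p_{i-1} + p_{i-2}, q_i = a_i*q_{i-1} + q_{i-2} with p_{-2}=0, p_{-1}=1, q_{-2}=1, q_{-1}=0), until the denominator exceeds 11:
  i=0: a_0=3, p_0 = 3*1 + 0 = 3, q_0 = 3*0 + 1 = 1.
  i=1: a_1=3, p_1 = 3*3 + 1 = 10, q_1 = 3*1 + 0 = 3.
  i=2: a_2=1, p_2 = 1*10 + 3 = 13, q_2 = 1*3 + 1 = 4.
  i=3: a_3=2, p_3 = 2*13 + 10 = 36, q_3 = 2*4 + 3 = 11.
  i=4: a_4=4, p_4 = 4*36 + 13 = 157, q_4 = 4*11 + 4 = 48.
q_4 = 48 > 11, so the last convergent with denominator <= 11 is p_3/q_3 = 36/11.
The closest fraction with denominator <= 11 is either p_3/q_3 or the intermediate fraction (k*p_3 + p_2)/(k*q_3 + q_2) with the largest k >= 1 whose denominator stays <= 11; these approach x as k grows, and every other convergent or intermediate fraction in range is farther away.
Largest k: floor((11 - q_2)/q_3) = floor((11 - 4)/11) = 0.
Since k = 0, no intermediate fraction beyond p_3/q_3 has denominator <= 11, so the convergent 36/11 is the closest (its error is |157*11 - 36*48|/(48*11) = 1/528).

36/11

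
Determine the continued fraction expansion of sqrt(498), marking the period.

Write x_i = (sqrt(498) + m_i)/d_i with (m_0, d_0) = (0, 1). a_0 = floor(sqrt(498)) = 22, since 22^2 = 484 <= 498 < 529 = 23^2.
Iterate m_{i+1} = d_i*a_i - m_i, d_{i+1} = (498 - m_{i+1}^2)/d_i, a_{i+1} = floor((a_0 + m_{i+1})/d_{i+1}):
  m_1 = 1*22 - 0 = 22, d_1 = (498 - 22^2)/1 = 14/1 = 14, a_1 = floor((22 + 22)/14) = 3.
  m_2 = 14*3 - 22 = 20, d_2 = (498 - 20^2)/14 = 98/14 = 7, a_2 = floor((22 + 20)/7) = 6.
  m_3 = 7*6 - 20 = 22, d_3 = (498 - 22^2)/7 = 14/7 = 2, a_3 = floor((22 + 22)/2) = 22.
  m_4 = 2*22 - 22 = 22, d_4 = (498 - 22^2)/2 = 14/2 = 7, a_4 = floor((22 + 22)/7) = 6.
  m_5 = 7*6 - 22 = 20, d_5 = (498 - 20^2)/7 = 98/7 = 14, a_5 = floor((22 + 20)/14) = 3.
  m_6 = 14*3 - 20 = 22, d_6 = (498 - 22^2)/14 = 14/14 = 1, a_6 = floor((22 + 22)/1) = 44.
  m_7 = 1*44 - 22 = 22, d_7 = (498 - 22^2)/1 = 14/1 = 14: (m_7, d_7) = (m_1, d_1) = (22, 14), so from here the quotients repeat a_1, ..., a_6; the period length is 6.
Hence the expansion of sqrt(498) is a_0 = 22 followed by the repeating block 3, 6, 22, 6, 3, 44 (period 6).

[22; (3, 6, 22, 6, 3, 44)]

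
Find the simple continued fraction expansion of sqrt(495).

[22; (4, 44)]

Write x_i = (sqrt(495) + m_i)/d_i with (m_0, d_0) = (0, 1). a_0 = floor(sqrt(495)) = 22, since 22^2 = 484 <= 495 < 529 = 23^2.
Iterate m_{i+1} = d_i*a_i - m_i, d_{i+1} = (495 - m_{i+1}^2)/d_i, a_{i+1} = floor((a_0 + m_{i+1})/d_{i+1}):
  m_1 = 1*22 - 0 = 22, d_1 = (495 - 22^2)/1 = 11/1 = 11, a_1 = floor((22 + 22)/11) = 4.
  m_2 = 11*4 - 22 = 22, d_2 = (495 - 22^2)/11 = 11/11 = 1, a_2 = floor((22 + 22)/1) = 44.
  m_3 = 1*44 - 22 = 22, d_3 = (495 - 22^2)/1 = 11/1 = 11: (m_3, d_3) = (m_1, d_1) = (22, 11), so from here the quotients repeat a_1, a_2; the period length is 2.
Hence the expansion of sqrt(495) is a_0 = 22 followed by the repeating block 4, 44 (period 2).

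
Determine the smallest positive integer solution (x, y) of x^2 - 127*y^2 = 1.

First expand sqrt(127) as a continued fraction. With x_i = (sqrt(127) + m_i)/d_i and (m_0, d_0) = (0, 1): a_0 = floor(sqrt(127)) = 11, since 11^2 = 121 <= 127 < 144 = 12^2.
Iterate m_{i+1} = d_i*a_i - m_i, d_{i+1} = (127 - m_{i+1}^2)/d_i, a_{i+1} = floor((a_0 + m_{i+1})/d_{i+1}):
  m_1 = 1*11 - 0 = 11, d_1 = (127 - 11^2)/1 = 6/1 = 6, a_1 = floor((11 + 11)/6) = 3.
  m_2 = 6*3 - 11 = 7, d_2 = (127 - 7^2)/6 = 78/6 = 13, a_2 = floor((11 + 7)/13) = 1.
  m_3 = 13*1 - 7 = 6, d_3 = (127 - 6^2)/13 = 91/13 = 7, a_3 = floor((11 + 6)/7) = 2.
  m_4 = 7*2 - 6 = 8, d_4 = (127 - 8^2)/7 = 63/7 = 9, a_4 = floor((11 + 8)/9) = 2.
  m_5 = 9*2 - 8 = 10, d_5 = (127 - 10^2)/9 = 27/9 = 3, a_5 = floor((11 + 10)/3) = 7.
  m_6 = 3*7 - 10 = 11, d_6 = (127 - 11^2)/3 = 6/3 = 2, a_6 = floor((11 + 11)/2) = 11.
  m_7 = 2*11 - 11 = 11, d_7 = (127 - 11^2)/2 = 6/2 = 3, a_7 = floor((11 + 11)/3) = 7.
  m_8 = 3*7 - 11 = 10, d_8 = (127 - 10^2)/3 = 27/3 = 9, a_8 = floor((11 + 10)/9) = 2.
  m_9 = 9*2 - 10 = 8, d_9 = (127 - 8^2)/9 = 63/9 = 7, a_9 = floor((11 + 8)/7) = 2.
  m_10 = 7*2 - 8 = 6, d_10 = (127 - 6^2)/7 = 91/7 = 13, a_10 = floor((11 + 6)/13) = 1.
  m_11 = 13*1 - 6 = 7, d_11 = (127 - 7^2)/13 = 78/13 = 6, a_11 = floor((11 + 7)/6) = 3.
  m_12 = 6*3 - 7 = 11, d_12 = (127 - 11^2)/6 = 6/6 = 1, a_12 = floor((11 + 11)/1) = 22.
  m_13 = 1*22 - 11 = 11, d_13 = (127 - 11^2)/1 = 6/1 = 6: (m_13, d_13) = (m_1, d_1) = (11, 6), so from here the quotients repeat a_1, ..., a_12; the period length is 12.
So sqrt(127) = [11; (3, 1, 2, 2, 7, 11, 7, 2, 2, 1, 3, 22)] with period length k = 12.
k is even, so the fundamental solution of x^2 - 127y^2 = 1 is (p_{k-1}, q_{k-1}) = (p_11, q_11); compute convergents through index 11.
Convergents (p_i = a_i*p_{i-1} + p_{i-2}, q_i = a_i*q_{i-1} + q_{i-2} with p_{-2}=0, p_{-1}=1, q_{-2}=1, q_{-1}=0):
  i=0: a_0=11, p_0 = 11*1 + 0 = 11, q_0 = 11*0 + 1 = 1.
  i=1: a_1=3, p_1 = 3*11 + 1 = 34, q_1 = 3*1 + 0 = 3.
  i=2: a_2=1, p_2 = 1*34 + 11 = 45, q_2 = 1*3 + 1 = 4.
  i=3: a_3=2, p_3 = 2*45 + 34 = 124, q_3 = 2*4 + 3 = 11.
  i=4: a_4=2, p_4 = 2*124 + 45 = 293, q_4 = 2*11 + 4 = 26.
  i=5: a_5=7, p_5 = 7*293 + 124 = 2175, q_5 = 7*26 + 11 = 193.
  i=6: a_6=11, p_6 = 11*2175 + 293 = 24218, q_6 = 11*193 + 26 = 2149.
  i=7: a_7=7, p_7 = 7*24218 + 2175 = 171701, q_7 = 7*2149 + 193 = 15236.
  i=8: a_8=2, p_8 = 2*171701 + 24218 = 367620, q_8 = 2*15236 + 2149 = 32621.
  i=9: a_9=2, p_9 = 2*367620 + 171701 = 906941, q_9 = 2*32621 + 15236 = 80478.
  i=10: a_10=1, p_10 = 1*906941 + 367620 = 1274561, q_10 = 1*80478 + 32621 = 113099.
  i=11: a_11=3, p_11 = 3*1274561 + 906941 = 4730624, q_11 = 3*113099 + 80478 = 419775.
Check: 4730624^2 - 127*419775^2 = 22378803429376 - 22378803429375 = 1, so (x, y) = (4730624, 419775) solves the equation, and by the theorem it is the least positive solution.

(x, y) = (4730624, 419775)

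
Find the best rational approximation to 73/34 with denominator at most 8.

15/7

Expand x = 73/34 as a continued fraction with the Euclidean algorithm:
  73 = 2*34 + 5, so a_0 = 2.
  34 = 6*5 + 4, so a_1 = 6.
  5 = 1*4 + 1, so a_2 = 1.
  4 = 4*1 + 0, so a_3 = 4.
so x = [2; 6, 1, 4].
Convergents (p_i = a_i*p_{i-1} + p_{i-2}, q_i = a_i*q_{i-1} + q_{i-2} with p_{-2}=0, p_{-1}=1, q_{-2}=1, q_{-1}=0), until the denominator exceeds 8:
  i=0: a_0=2, p_0 = 2*1 + 0 = 2, q_0 = 2*0 + 1 = 1.
  i=1: a_1=6, p_1 = 6*2 + 1 = 13, q_1 = 6*1 + 0 = 6.
  i=2: a_2=1, p_2 = 1*13 + 2 = 15, q_2 = 1*6 + 1 = 7.
  i=3: a_3=4, p_3 = 4*15 + 13 = 73, q_3 = 4*7 + 6 = 34.
q_3 = 34 > 8, so the last convergent with denominator <= 8 is p_2/q_2 = 15/7.
The closest fraction with denominator <= 8 is either p_2/q_2 or the intermediate fraction (k*p_2 + p_1)/(k*q_2 + q_1) with the largest k >= 1 whose denominator stays <= 8; these approach x as k grows, and every other convergent or intermediate fraction in range is farther away.
Largest k: floor((8 - q_1)/q_2) = floor((8 - 6)/7) = 0.
Since k = 0, no intermediate fraction beyond p_2/q_2 has denominator <= 8, so the convergent 15/7 is the closest (its error is |73*7 - 15*34|/(34*7) = 1/238).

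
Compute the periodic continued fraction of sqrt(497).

Write x_i = (sqrt(497) + m_i)/d_i with (m_0, d_0) = (0, 1). a_0 = floor(sqrt(497)) = 22, since 22^2 = 484 <= 497 < 529 = 23^2.
Iterate m_{i+1} = d_i*a_i - m_i, d_{i+1} = (497 - m_{i+1}^2)/d_i, a_{i+1} = floor((a_0 + m_{i+1})/d_{i+1}):
  m_1 = 1*22 - 0 = 22, d_1 = (497 - 22^2)/1 = 13/1 = 13, a_1 = floor((22 + 22)/13) = 3.
  m_2 = 13*3 - 22 = 17, d_2 = (497 - 17^2)/13 = 208/13 = 16, a_2 = floor((22 + 17)/16) = 2.
  m_3 = 16*2 - 17 = 15, d_3 = (497 - 15^2)/16 = 272/16 = 17, a_3 = floor((22 + 15)/17) = 2.
  m_4 = 17*2 - 15 = 19, d_4 = (497 - 19^2)/17 = 136/17 = 8, a_4 = floor((22 + 19)/8) = 5.
  m_5 = 8*5 - 19 = 21, d_5 = (497 - 21^2)/8 = 56/8 = 7, a_5 = floor((22 + 21)/7) = 6.
  m_6 = 7*6 - 21 = 21, d_6 = (497 - 21^2)/7 = 56/7 = 8, a_6 = floor((22 + 21)/8) = 5.
  m_7 = 8*5 - 21 = 19, d_7 = (497 - 19^2)/8 = 136/8 = 17, a_7 = floor((22 + 19)/17) = 2.
  m_8 = 17*2 - 19 = 15, d_8 = (497 - 15^2)/17 = 272/17 = 16, a_8 = floor((22 + 15)/16) = 2.
  m_9 = 16*2 - 15 = 17, d_9 = (497 - 17^2)/16 = 208/16 = 13, a_9 = floor((22 + 17)/13) = 3.
  m_10 = 13*3 - 17 = 22, d_10 = (497 - 22^2)/13 = 13/13 = 1, a_10 = floor((22 + 22)/1) = 44.
  m_11 = 1*44 - 22 = 22, d_11 = (497 - 22^2)/1 = 13/1 = 13: (m_11, d_11) = (m_1, d_1) = (22, 13), so from here the quotients repeat a_1, ..., a_10; the period length is 10.
Hence the expansion of sqrt(497) is a_0 = 22 followed by the repeating block 3, 2, 2, 5, 6, 5, 2, 2, 3, 44 (period 10).

[22; (3, 2, 2, 5, 6, 5, 2, 2, 3, 44)]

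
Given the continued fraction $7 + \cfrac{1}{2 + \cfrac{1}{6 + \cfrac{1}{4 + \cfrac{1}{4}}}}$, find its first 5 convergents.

7/1, 15/2, 97/13, 403/54, 1709/229

Using the convergent recurrence p_i = a_i*p_{i-1} + p_{i-2}, q_i = a_i*q_{i-1} + q_{i-2} with p_{-2}=0, p_{-1}=1, q_{-2}=1, q_{-1}=0:
  i=0: a_0=7, p_0 = 7*1 + 0 = 7, q_0 = 7*0 + 1 = 1.
  i=1: a_1=2, p_1 = 2*7 + 1 = 15, q_1 = 2*1 + 0 = 2.
  i=2: a_2=6, p_2 = 6*15 + 7 = 97, q_2 = 6*2 + 1 = 13.
  i=3: a_3=4, p_3 = 4*97 + 15 = 403, q_3 = 4*13 + 2 = 54.
  i=4: a_4=4, p_4 = 4*403 + 97 = 1709, q_4 = 4*54 + 13 = 229.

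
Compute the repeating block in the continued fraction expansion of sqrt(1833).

[42; (1, 4, 2, 1, 3, 28, 3, 1, 2, 4, 1, 84)]

Write x_i = (sqrt(1833) + m_i)/d_i with (m_0, d_0) = (0, 1). a_0 = floor(sqrt(1833)) = 42, since 42^2 = 1764 <= 1833 < 1849 = 43^2.
Iterate m_{i+1} = d_i*a_i - m_i, d_{i+1} = (1833 - m_{i+1}^2)/d_i, a_{i+1} = floor((a_0 + m_{i+1})/d_{i+1}):
  m_1 = 1*42 - 0 = 42, d_1 = (1833 - 42^2)/1 = 69/1 = 69, a_1 = floor((42 + 42)/69) = 1.
  m_2 = 69*1 - 42 = 27, d_2 = (1833 - 27^2)/69 = 1104/69 = 16, a_2 = floor((42 + 27)/16) = 4.
  m_3 = 16*4 - 27 = 37, d_3 = (1833 - 37^2)/16 = 464/16 = 29, a_3 = floor((42 + 37)/29) = 2.
  m_4 = 29*2 - 37 = 21, d_4 = (1833 - 21^2)/29 = 1392/29 = 48, a_4 = floor((42 + 21)/48) = 1.
  m_5 = 48*1 - 21 = 27, d_5 = (1833 - 27^2)/48 = 1104/48 = 23, a_5 = floor((42 + 27)/23) = 3.
  m_6 = 23*3 - 27 = 42, d_6 = (1833 - 42^2)/23 = 69/23 = 3, a_6 = floor((42 + 42)/3) = 28.
  m_7 = 3*28 - 42 = 42, d_7 = (1833 - 42^2)/3 = 69/3 = 23, a_7 = floor((42 + 42)/23) = 3.
  m_8 = 23*3 - 42 = 27, d_8 = (1833 - 27^2)/23 = 1104/23 = 48, a_8 = floor((42 + 27)/48) = 1.
  m_9 = 48*1 - 27 = 21, d_9 = (1833 - 21^2)/48 = 1392/48 = 29, a_9 = floor((42 + 21)/29) = 2.
  m_10 = 29*2 - 21 = 37, d_10 = (1833 - 37^2)/29 = 464/29 = 16, a_10 = floor((42 + 37)/16) = 4.
  m_11 = 16*4 - 37 = 27, d_11 = (1833 - 27^2)/16 = 1104/16 = 69, a_11 = floor((42 + 27)/69) = 1.
  m_12 = 69*1 - 27 = 42, d_12 = (1833 - 42^2)/69 = 69/69 = 1, a_12 = floor((42 + 42)/1) = 84.
  m_13 = 1*84 - 42 = 42, d_13 = (1833 - 42^2)/1 = 69/1 = 69: (m_13, d_13) = (m_1, d_1) = (42, 69), so from here the quotients repeat a_1, ..., a_12; the period length is 12.
Hence the expansion of sqrt(1833) is a_0 = 42 followed by the repeating block 1, 4, 2, 1, 3, 28, 3, 1, 2, 4, 1, 84 (period 12).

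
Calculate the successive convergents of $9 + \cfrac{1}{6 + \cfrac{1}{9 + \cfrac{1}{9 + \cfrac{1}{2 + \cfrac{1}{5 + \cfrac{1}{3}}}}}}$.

9/1, 55/6, 504/55, 4591/501, 9686/1057, 53021/5786, 168749/18415

Using the convergent recurrence p_i = a_i*p_{i-1} + p_{i-2}, q_i = a_i*q_{i-1} + q_{i-2} with p_{-2}=0, p_{-1}=1, q_{-2}=1, q_{-1}=0:
  i=0: a_0=9, p_0 = 9*1 + 0 = 9, q_0 = 9*0 + 1 = 1.
  i=1: a_1=6, p_1 = 6*9 + 1 = 55, q_1 = 6*1 + 0 = 6.
  i=2: a_2=9, p_2 = 9*55 + 9 = 504, q_2 = 9*6 + 1 = 55.
  i=3: a_3=9, p_3 = 9*504 + 55 = 4591, q_3 = 9*55 + 6 = 501.
  i=4: a_4=2, p_4 = 2*4591 + 504 = 9686, q_4 = 2*501 + 55 = 1057.
  i=5: a_5=5, p_5 = 5*9686 + 4591 = 53021, q_5 = 5*1057 + 501 = 5786.
  i=6: a_6=3, p_6 = 3*53021 + 9686 = 168749, q_6 = 3*5786 + 1057 = 18415.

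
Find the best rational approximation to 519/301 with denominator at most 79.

50/29

Expand x = 519/301 as a continued fraction with the Euclidean algorithm:
  519 = 1*301 + 218, so a_0 = 1.
  301 = 1*218 + 83, so a_1 = 1.
  218 = 2*83 + 52, so a_2 = 2.
  83 = 1*52 + 31, so a_3 = 1.
  52 = 1*31 + 21, so a_4 = 1.
  31 = 1*21 + 10, so a_5 = 1.
  21 = 2*10 + 1, so a_6 = 2.
  10 = 10*1 + 0, so a_7 = 10.
so x = [1; 1, 2, 1, 1, 1, 2, 10].
Convergents (p_i = a_i*p_{i-1} + p_{i-2}, q_i = a_i*q_{i-1} + q_{i-2} with p_{-2}=0, p_{-1}=1, q_{-2}=1, q_{-1}=0), until the denominator exceeds 79:
  i=0: a_0=1, p_0 = 1*1 + 0 = 1, q_0 = 1*0 + 1 = 1.
  i=1: a_1=1, p_1 = 1*1 + 1 = 2, q_1 = 1*1 + 0 = 1.
  i=2: a_2=2, p_2 = 2*2 + 1 = 5, q_2 = 2*1 + 1 = 3.
  i=3: a_3=1, p_3 = 1*5 + 2 = 7, q_3 = 1*3 + 1 = 4.
  i=4: a_4=1, p_4 = 1*7 + 5 = 12, q_4 = 1*4 + 3 = 7.
  i=5: a_5=1, p_5 = 1*12 + 7 = 19, q_5 = 1*7 + 4 = 11.
  i=6: a_6=2, p_6 = 2*19 + 12 = 50, q_6 = 2*11 + 7 = 29.
  i=7: a_7=10, p_7 = 10*50 + 19 = 519, q_7 = 10*29 + 11 = 301.
q_7 = 301 > 79, so the last convergent with denominator <= 79 is p_6/q_6 = 50/29.
The closest fraction with denominator <= 79 is either p_6/q_6 or the intermediate fraction (k*p_6 + p_5)/(k*q_6 + q_5) with the largest k >= 1 whose denominator stays <= 79; these approach x as k grows, and every other convergent or intermediate fraction in range is farther away.
Largest k: floor((79 - q_5)/q_6) = floor((79 - 11)/29) = 2.
That gives (2*50 + 19)/(2*29 + 11) = 119/69.
Compare the errors: |x - 50/29| = |519*29 - 50*301|/(301*29) = 1/8729, and |x - 119/69| = |519*69 - 119*301|/(301*69) = 8/20769.
Cross-multiplying, 1*20769 = 20769 < 69832 = 8*8729, so 1/8729 is smaller: the convergent 50/29 is closer to x than 119/69.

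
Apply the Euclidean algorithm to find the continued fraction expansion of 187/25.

Run the Euclidean algorithm on 187 and 25; the successive quotients are the partial quotients a_0, a_1, ... (each step inverts the fractional part left over by the previous one):
  187 = 7*25 + 12, so a_0 = 7.
  25 = 2*12 + 1, so a_1 = 2.
  12 = 12*1 + 0, so a_2 = 12.
The remainder reaches 0 after 3 divisions, so the expansion has 3 partial quotients, read off in order.

[7; 2, 12]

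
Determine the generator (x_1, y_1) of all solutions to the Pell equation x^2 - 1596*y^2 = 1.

(x, y) = (799, 20)

First expand sqrt(1596) as a continued fraction. With x_i = (sqrt(1596) + m_i)/d_i and (m_0, d_0) = (0, 1): a_0 = floor(sqrt(1596)) = 39, since 39^2 = 1521 <= 1596 < 1600 = 40^2.
Iterate m_{i+1} = d_i*a_i - m_i, d_{i+1} = (1596 - m_{i+1}^2)/d_i, a_{i+1} = floor((a_0 + m_{i+1})/d_{i+1}):
  m_1 = 1*39 - 0 = 39, d_1 = (1596 - 39^2)/1 = 75/1 = 75, a_1 = floor((39 + 39)/75) = 1.
  m_2 = 75*1 - 39 = 36, d_2 = (1596 - 36^2)/75 = 300/75 = 4, a_2 = floor((39 + 36)/4) = 18.
  m_3 = 4*18 - 36 = 36, d_3 = (1596 - 36^2)/4 = 300/4 = 75, a_3 = floor((39 + 36)/75) = 1.
  m_4 = 75*1 - 36 = 39, d_4 = (1596 - 39^2)/75 = 75/75 = 1, a_4 = floor((39 + 39)/1) = 78.
  m_5 = 1*78 - 39 = 39, d_5 = (1596 - 39^2)/1 = 75/1 = 75: (m_5, d_5) = (m_1, d_1) = (39, 75), so from here the quotients repeat a_1, ..., a_4; the period length is 4.
So sqrt(1596) = [39; (1, 18, 1, 78)] with period length k = 4.
k is even, so the fundamental solution of x^2 - 1596y^2 = 1 is (p_{k-1}, q_{k-1}) = (p_3, q_3); compute convergents through index 3.
Convergents (p_i = a_i*p_{i-1} + p_{i-2}, q_i = a_i*q_{i-1} + q_{i-2} with p_{-2}=0, p_{-1}=1, q_{-2}=1, q_{-1}=0):
  i=0: a_0=39, p_0 = 39*1 + 0 = 39, q_0 = 39*0 + 1 = 1.
  i=1: a_1=1, p_1 = 1*39 + 1 = 40, q_1 = 1*1 + 0 = 1.
  i=2: a_2=18, p_2 = 18*40 + 39 = 759, q_2 = 18*1 + 1 = 19.
  i=3: a_3=1, p_3 = 1*759 + 40 = 799, q_3 = 1*19 + 1 = 20.
Check: 799^2 - 1596*20^2 = 638401 - 638400 = 1, so (x, y) = (799, 20) solves the equation, and by the theorem it is the least positive solution.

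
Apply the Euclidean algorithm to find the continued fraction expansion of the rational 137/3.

[45; 1, 2]

Run the Euclidean algorithm on 137 and 3; the successive quotients are the partial quotients a_0, a_1, ... (each step inverts the fractional part left over by the previous one):
  137 = 45*3 + 2, so a_0 = 45.
  3 = 1*2 + 1, so a_1 = 1.
  2 = 2*1 + 0, so a_2 = 2.
The remainder reaches 0 after 3 divisions, so the expansion has 3 partial quotients, read off in order.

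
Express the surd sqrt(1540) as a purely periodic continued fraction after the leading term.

[39; (4, 8, 2, 8, 4, 78)]

Write x_i = (sqrt(1540) + m_i)/d_i with (m_0, d_0) = (0, 1). a_0 = floor(sqrt(1540)) = 39, since 39^2 = 1521 <= 1540 < 1600 = 40^2.
Iterate m_{i+1} = d_i*a_i - m_i, d_{i+1} = (1540 - m_{i+1}^2)/d_i, a_{i+1} = floor((a_0 + m_{i+1})/d_{i+1}):
  m_1 = 1*39 - 0 = 39, d_1 = (1540 - 39^2)/1 = 19/1 = 19, a_1 = floor((39 + 39)/19) = 4.
  m_2 = 19*4 - 39 = 37, d_2 = (1540 - 37^2)/19 = 171/19 = 9, a_2 = floor((39 + 37)/9) = 8.
  m_3 = 9*8 - 37 = 35, d_3 = (1540 - 35^2)/9 = 315/9 = 35, a_3 = floor((39 + 35)/35) = 2.
  m_4 = 35*2 - 35 = 35, d_4 = (1540 - 35^2)/35 = 315/35 = 9, a_4 = floor((39 + 35)/9) = 8.
  m_5 = 9*8 - 35 = 37, d_5 = (1540 - 37^2)/9 = 171/9 = 19, a_5 = floor((39 + 37)/19) = 4.
  m_6 = 19*4 - 37 = 39, d_6 = (1540 - 39^2)/19 = 19/19 = 1, a_6 = floor((39 + 39)/1) = 78.
  m_7 = 1*78 - 39 = 39, d_7 = (1540 - 39^2)/1 = 19/1 = 19: (m_7, d_7) = (m_1, d_1) = (39, 19), so from here the quotients repeat a_1, ..., a_6; the period length is 6.
Hence the expansion of sqrt(1540) is a_0 = 39 followed by the repeating block 4, 8, 2, 8, 4, 78 (period 6).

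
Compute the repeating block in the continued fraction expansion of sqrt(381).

Write x_i = (sqrt(381) + m_i)/d_i with (m_0, d_0) = (0, 1). a_0 = floor(sqrt(381)) = 19, since 19^2 = 361 <= 381 < 400 = 20^2.
Iterate m_{i+1} = d_i*a_i - m_i, d_{i+1} = (381 - m_{i+1}^2)/d_i, a_{i+1} = floor((a_0 + m_{i+1})/d_{i+1}):
  m_1 = 1*19 - 0 = 19, d_1 = (381 - 19^2)/1 = 20/1 = 20, a_1 = floor((19 + 19)/20) = 1.
  m_2 = 20*1 - 19 = 1, d_2 = (381 - 1^2)/20 = 380/20 = 19, a_2 = floor((19 + 1)/19) = 1.
  m_3 = 19*1 - 1 = 18, d_3 = (381 - 18^2)/19 = 57/19 = 3, a_3 = floor((19 + 18)/3) = 12.
  m_4 = 3*12 - 18 = 18, d_4 = (381 - 18^2)/3 = 57/3 = 19, a_4 = floor((19 + 18)/19) = 1.
  m_5 = 19*1 - 18 = 1, d_5 = (381 - 1^2)/19 = 380/19 = 20, a_5 = floor((19 + 1)/20) = 1.
  m_6 = 20*1 - 1 = 19, d_6 = (381 - 19^2)/20 = 20/20 = 1, a_6 = floor((19 + 19)/1) = 38.
  m_7 = 1*38 - 19 = 19, d_7 = (381 - 19^2)/1 = 20/1 = 20: (m_7, d_7) = (m_1, d_1) = (19, 20), so from here the quotients repeat a_1, ..., a_6; the period length is 6.
Hence the expansion of sqrt(381) is a_0 = 19 followed by the repeating block 1, 1, 12, 1, 1, 38 (period 6).

[19; (1, 1, 12, 1, 1, 38)]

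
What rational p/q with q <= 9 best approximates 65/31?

Expand x = 65/31 as a continued fraction with the Euclidean algorithm:
  65 = 2*31 + 3, so a_0 = 2.
  31 = 10*3 + 1, so a_1 = 10.
  3 = 3*1 + 0, so a_2 = 3.
so x = [2; 10, 3].
Convergents (p_i = a_i*p_{i-1} + p_{i-2}, q_i = a_i*q_{i-1} + q_{i-2} with p_{-2}=0, p_{-1}=1, q_{-2}=1, q_{-1}=0), until the denominator exceeds 9:
  i=0: a_0=2, p_0 = 2*1 + 0 = 2, q_0 = 2*0 + 1 = 1.
  i=1: a_1=10, p_1 = 10*2 + 1 = 21, q_1 = 10*1 + 0 = 10.
q_1 = 10 > 9, so the last convergent with denominator <= 9 is p_0/q_0 = 2/1.
The closest fraction with denominator <= 9 is either p_0/q_0 or the intermediate fraction (k*p_0 + p_{-1})/(k*q_0 + q_{-1}) with the largest k >= 1 whose denominator stays <= 9; these approach x as k grows, and every other convergent or intermediate fraction in range is farther away.
Largest k: floor((9 - q_{-1})/q_0) = floor((9 - 0)/1) = 9 (using the seeds p_{-1} = 1, q_{-1} = 0).
That gives (9*2 + 1)/(9*1 + 0) = 19/9.
Compare the errors: |x - 2/1| = |65*1 - 2*31|/(31*1) = 3/31, and |x - 19/9| = |65*9 - 19*31|/(31*9) = 4/279.
Cross-multiplying, 4*31 = 124 < 837 = 3*279, so 4/279 is smaller: the intermediate fraction 19/9 is closer to x than 2/1.

19/9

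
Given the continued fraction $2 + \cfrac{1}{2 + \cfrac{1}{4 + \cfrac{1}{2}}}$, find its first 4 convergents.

2/1, 5/2, 22/9, 49/20

Using the convergent recurrence p_i = a_i*p_{i-1} + p_{i-2}, q_i = a_i*q_{i-1} + q_{i-2} with p_{-2}=0, p_{-1}=1, q_{-2}=1, q_{-1}=0:
  i=0: a_0=2, p_0 = 2*1 + 0 = 2, q_0 = 2*0 + 1 = 1.
  i=1: a_1=2, p_1 = 2*2 + 1 = 5, q_1 = 2*1 + 0 = 2.
  i=2: a_2=4, p_2 = 4*5 + 2 = 22, q_2 = 4*2 + 1 = 9.
  i=3: a_3=2, p_3 = 2*22 + 5 = 49, q_3 = 2*9 + 2 = 20.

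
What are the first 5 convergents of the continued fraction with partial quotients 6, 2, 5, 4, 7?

Using the convergent recurrence p_i = a_i*p_{i-1} + p_{i-2}, q_i = a_i*q_{i-1} + q_{i-2} with p_{-2}=0, p_{-1}=1, q_{-2}=1, q_{-1}=0:
  i=0: a_0=6, p_0 = 6*1 + 0 = 6, q_0 = 6*0 + 1 = 1.
  i=1: a_1=2, p_1 = 2*6 + 1 = 13, q_1 = 2*1 + 0 = 2.
  i=2: a_2=5, p_2 = 5*13 + 6 = 71, q_2 = 5*2 + 1 = 11.
  i=3: a_3=4, p_3 = 4*71 + 13 = 297, q_3 = 4*11 + 2 = 46.
  i=4: a_4=7, p_4 = 7*297 + 71 = 2150, q_4 = 7*46 + 11 = 333.

6/1, 13/2, 71/11, 297/46, 2150/333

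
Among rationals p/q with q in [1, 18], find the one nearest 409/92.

Expand x = 409/92 as a continued fraction with the Euclidean algorithm:
  409 = 4*92 + 41, so a_0 = 4.
  92 = 2*41 + 10, so a_1 = 2.
  41 = 4*10 + 1, so a_2 = 4.
  10 = 10*1 + 0, so a_3 = 10.
so x = [4; 2, 4, 10].
Convergents (p_i = a_i*p_{i-1} + p_{i-2}, q_i = a_i*q_{i-1} + q_{i-2} with p_{-2}=0, p_{-1}=1, q_{-2}=1, q_{-1}=0), until the denominator exceeds 18:
  i=0: a_0=4, p_0 = 4*1 + 0 = 4, q_0 = 4*0 + 1 = 1.
  i=1: a_1=2, p_1 = 2*4 + 1 = 9, q_1 = 2*1 + 0 = 2.
  i=2: a_2=4, p_2 = 4*9 + 4 = 40, q_2 = 4*2 + 1 = 9.
  i=3: a_3=10, p_3 = 10*40 + 9 = 409, q_3 = 10*9 + 2 = 92.
q_3 = 92 > 18, so the last convergent with denominator <= 18 is p_2/q_2 = 40/9.
The closest fraction with denominator <= 18 is either p_2/q_2 or the intermediate fraction (k*p_2 + p_1)/(k*q_2 + q_1) with the largest k >= 1 whose denominator stays <= 18; these approach x as k grows, and every other convergent or intermediate fraction in range is farther away.
Largest k: floor((18 - q_1)/q_2) = floor((18 - 2)/9) = 1.
That gives (1*40 + 9)/(1*9 + 2) = 49/11.
Compare the errors: |x - 40/9| = |409*9 - 40*92|/(92*9) = 1/828, and |x - 49/11| = |409*11 - 49*92|/(92*11) = 9/1012.
Cross-multiplying, 1*1012 = 1012 < 7452 = 9*828, so 1/828 is smaller: the convergent 40/9 is closer to x than 49/11.

40/9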